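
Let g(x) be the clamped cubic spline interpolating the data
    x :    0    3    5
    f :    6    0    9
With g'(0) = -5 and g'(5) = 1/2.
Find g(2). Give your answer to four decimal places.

-1.2000

Write M_i for g''(x_i). With h_i = 3, 2 and divided differences Δ_i = -2, 9/2, the continuity of g' gives the tridiagonal system
  3·M_0 + 10·M_1 + 2·M_2 = 6(Δ_1 - Δ_0) = 39
Clamped end conditions give two more equations: 2h_0·M_0 + h_0·M_1 = 6(Δ_0 - g'(0)) = 18 and h_1·M_1 + 2h_1·M_2 = 6(g'(5) - Δ_1) = -24.
Solving the tridiagonal system: M_0 = 1/5, M_1 = 28/5, M_2 = -44/5.
On [0, 3], g(x) = 6 - 5·x + 1/10·x² + 3/10·x³.
With x = 2: g(2) = -6/5.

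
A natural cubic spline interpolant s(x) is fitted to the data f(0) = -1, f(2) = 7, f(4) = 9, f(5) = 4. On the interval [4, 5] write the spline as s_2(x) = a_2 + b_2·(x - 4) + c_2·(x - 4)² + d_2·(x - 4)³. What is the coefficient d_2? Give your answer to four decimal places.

Write M_i for s''(x_i). With h_i = 2, 2, 1 and divided differences Δ_i = 4, 1, -5, the continuity of s' gives the tridiagonal system
  2·M_0 + 8·M_1 + 2·M_2 = 6(Δ_1 - Δ_0) = -18
  2·M_1 + 6·M_2 + 1·M_3 = 6(Δ_2 - Δ_1) = -36
Natural end conditions: M_0 = M_3 = 0.
Hence M_0 = 0, M_1 = -9/11, M_2 = -63/11, M_3 = 0.
On [4, 5], with s_2(x) = a_2 + b_2·(x - 4) + c_2·(x - 4)² + d_2·(x - 4)³: c_2 = M_2/2 = -63/22, d_2 = (M_3 - M_2)/(6h_2) = 21/22, b_2 = Δ_2 - h_2(2M_2 + M_3)/6 = -34/11.

0.9545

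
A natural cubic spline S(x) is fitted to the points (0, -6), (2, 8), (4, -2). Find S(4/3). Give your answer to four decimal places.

5.5556

Put σ_i = S'' at the i-th knot. Here h = (2, 2) and Δ = (7, -5), so the interior equations h_(i-1)·σ_(i-1) + 2(h_(i-1)+h_i)·σ_i + h_i·σ_(i+1) = 6(Δ_i − Δ_(i-1)) read
  2·σ_0 + 8·σ_1 + 2·σ_2 = 6(Δ_1 - Δ_0) = -72
Natural end conditions: σ_0 = σ_2 = 0.
Hence σ_0 = 0, σ_1 = -9, σ_2 = 0.
On [0, 2], S(x) = -6 + 10·x + 0·x² - 3/4·x³.
With x = 4/3: S(4/3) = 50/9.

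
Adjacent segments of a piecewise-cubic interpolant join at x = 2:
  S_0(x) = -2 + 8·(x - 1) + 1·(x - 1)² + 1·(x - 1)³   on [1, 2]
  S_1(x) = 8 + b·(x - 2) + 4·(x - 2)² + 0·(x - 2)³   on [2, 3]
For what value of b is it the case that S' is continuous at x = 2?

S_0'(x) = 8 + 2·(x - 1) + 3·(x - 1)², so S_0'(2) = 13. On the right, S_1'(2) = b, so b = 13.

13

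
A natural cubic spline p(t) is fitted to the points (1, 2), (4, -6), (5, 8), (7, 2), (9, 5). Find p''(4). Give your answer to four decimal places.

Write m_i for p''(x_i). With h_i = 3, 1, 2, 2 and divided differences Δ_i = -8/3, 14, -3, 3/2, the continuity of p' gives the tridiagonal system
  3·m_0 + 8·m_1 + 1·m_2 = 6(Δ_1 - Δ_0) = 100
  1·m_1 + 6·m_2 + 2·m_3 = 6(Δ_2 - Δ_1) = -102
  2·m_2 + 8·m_3 + 2·m_4 = 6(Δ_3 - Δ_2) = 27
Natural end conditions: m_0 = m_4 = 0.
Solving: m_0 = 0, m_1 = 2635/172, m_2 = -970/43, m_3 = 3101/344, m_4 = 0.

15.3198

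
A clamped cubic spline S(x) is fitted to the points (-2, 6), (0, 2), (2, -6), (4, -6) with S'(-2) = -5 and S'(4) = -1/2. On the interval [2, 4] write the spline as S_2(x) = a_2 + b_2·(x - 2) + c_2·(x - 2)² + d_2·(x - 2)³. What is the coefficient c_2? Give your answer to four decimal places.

2.4500

With M_i denoting the second derivative at x_i, h_i = 2, 2, 2, and Δ_i = (y_(i+1) − y_i)/h_i = -2, -4, 0:
  2·M_0 + 8·M_1 + 2·M_2 = 6(Δ_1 - Δ_0) = -12
  2·M_1 + 8·M_2 + 2·M_3 = 6(Δ_2 - Δ_1) = 24
Clamped end conditions give two more equations: 2h_0·M_0 + h_0·M_1 = 6(Δ_0 - S'(-2)) = 18 and h_2·M_2 + 2h_2·M_3 = 6(S'(4) - Δ_2) = -3.
Forward elimination and back-substitution give M_0 = 67/10, M_1 = -22/5, M_2 = 49/10, M_3 = -16/5.
On [2, 4], with S_2(x) = a_2 + b_2·(x - 2) + c_2·(x - 2)² + d_2·(x - 2)³: c_2 = M_2/2 = 49/20, d_2 = (M_3 - M_2)/(6h_2) = -27/40, b_2 = Δ_2 - h_2(2M_2 + M_3)/6 = -11/5.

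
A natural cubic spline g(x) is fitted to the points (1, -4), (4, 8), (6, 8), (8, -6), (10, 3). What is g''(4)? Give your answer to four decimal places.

-0.8662

Let M_i = g''(x_i). Step sizes h_i = 3, 2, 2, 2; slopes of the chords Δ_i = (y_(i+1) - y_i)/h_i = 4, 0, -7, 9/2.
  3·M_0 + 10·M_1 + 2·M_2 = 6(Δ_1 - Δ_0) = -24
  2·M_1 + 8·M_2 + 2·M_3 = 6(Δ_2 - Δ_1) = -42
  2·M_2 + 8·M_3 + 2·M_4 = 6(Δ_3 - Δ_2) = 69
Natural end conditions: M_0 = M_4 = 0.
Hence M_0 = 0, M_1 = -123/142, M_2 = -1089/142, M_3 = 1497/142, M_4 = 0.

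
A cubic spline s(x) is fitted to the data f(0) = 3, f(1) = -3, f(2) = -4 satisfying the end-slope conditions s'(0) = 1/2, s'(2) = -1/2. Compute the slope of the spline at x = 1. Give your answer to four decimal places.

Put σ_i = s'' at the i-th knot. Here h = (1, 1) and Δ = (-6, -1), so the interior equations h_(i-1)·σ_(i-1) + 2(h_(i-1)+h_i)·σ_i + h_i·σ_(i+1) = 6(Δ_i − Δ_(i-1)) read
  1·σ_0 + 4·σ_1 + 1·σ_2 = 6(Δ_1 - Δ_0) = 30
Clamped end conditions give two more equations: 2h_0·σ_0 + h_0·σ_1 = 6(Δ_0 - s'(0)) = -39 and h_1·σ_1 + 2h_1·σ_2 = 6(s'(2) - Δ_1) = 3.
Hence σ_0 = -55/2, σ_1 = 16, σ_2 = -13/2.
On [1, 2], s'(x) = b_1 + 2c_1·(x - 1) + 3d_1·(x - 1)² with b_1 = Δ_1 - h_1(2σ_1 + σ_2)/6 = -21/4, c_1 = σ_1/2 = 8, d_1 = (σ_2 - σ_1)/(6h_1) = -15/4. So s'(1) = -21/4.

-5.2500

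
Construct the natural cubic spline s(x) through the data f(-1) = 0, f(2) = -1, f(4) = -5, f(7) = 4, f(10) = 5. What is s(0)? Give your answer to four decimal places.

With M_i denoting the second derivative at x_i, h_i = 3, 2, 3, 3, and Δ_i = (y_(i+1) − y_i)/h_i = -1/3, -2, 3, 1/3:
  3·M_0 + 10·M_1 + 2·M_2 = 6(Δ_1 - Δ_0) = -10
  2·M_1 + 10·M_2 + 3·M_3 = 6(Δ_2 - Δ_1) = 30
  3·M_2 + 12·M_3 + 3·M_4 = 6(Δ_3 - Δ_2) = -16
Natural end conditions: M_0 = M_4 = 0.
Hence M_0 = 0, M_1 = -107/59, M_2 = 240/59, M_3 = -416/177, M_4 = 0.
On [-1, 2], s(x) = 0 + 203/354·(x + 1) + 0·(x + 1)² - 107/1062·(x + 1)³.
With (x + 1) = 1: s(0) = 251/531.

0.4727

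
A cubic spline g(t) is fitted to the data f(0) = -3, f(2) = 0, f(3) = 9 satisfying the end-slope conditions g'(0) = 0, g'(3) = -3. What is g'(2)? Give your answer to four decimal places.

Write M_i for g''(x_i). With h_i = 2, 1 and divided differences Δ_i = 3/2, 9, the continuity of g' gives the tridiagonal system
  2·M_0 + 6·M_1 + 1·M_2 = 6(Δ_1 - Δ_0) = 45
Clamped end conditions give two more equations: 2h_0·M_0 + h_0·M_1 = 6(Δ_0 - g'(0)) = 9 and h_1·M_1 + 2h_1·M_2 = 6(g'(3) - Δ_1) = -72.
Forward elimination and back-substitution give M_0 = -25/4, M_1 = 17, M_2 = -89/2.
On [2, 3], g'(t) = b_1 + 2c_1·(t - 2) + 3d_1·(t - 2)² with b_1 = Δ_1 - h_1(2M_1 + M_2)/6 = 43/4, c_1 = M_1/2 = 17/2, d_1 = (M_2 - M_1)/(6h_1) = -41/4. So g'(2) = 43/4.

10.7500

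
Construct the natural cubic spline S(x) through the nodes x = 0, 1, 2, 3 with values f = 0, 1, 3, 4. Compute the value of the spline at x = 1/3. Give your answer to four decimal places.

With M_i denoting the second derivative at x_i, h_i = 1, 1, 1, and Δ_i = (y_(i+1) − y_i)/h_i = 1, 2, 1:
  1·M_0 + 4·M_1 + 1·M_2 = 6(Δ_1 - Δ_0) = 6
  1·M_1 + 4·M_2 + 1·M_3 = 6(Δ_2 - Δ_1) = -6
Natural end conditions: M_0 = M_3 = 0.
Hence M_0 = 0, M_1 = 2, M_2 = -2, M_3 = 0.
On [0, 1], S(x) = 0 + 2/3·x + 0·x² + 1/3·x³.
With x = 1/3: S(1/3) = 19/81.

0.2346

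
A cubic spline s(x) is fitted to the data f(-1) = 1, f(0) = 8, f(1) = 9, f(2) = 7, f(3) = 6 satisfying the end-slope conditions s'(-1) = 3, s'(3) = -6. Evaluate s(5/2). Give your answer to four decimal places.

7.2232

Put σ_i = s'' at the i-th knot. Here h = (1, 1, 1, 1) and Δ = (7, 1, -2, -1), so the interior equations h_(i-1)·σ_(i-1) + 2(h_(i-1)+h_i)·σ_i + h_i·σ_(i+1) = 6(Δ_i − Δ_(i-1)) read
  1·σ_0 + 4·σ_1 + 1·σ_2 = 6(Δ_1 - Δ_0) = -36
  1·σ_1 + 4·σ_2 + 1·σ_3 = 6(Δ_2 - Δ_1) = -18
  1·σ_2 + 4·σ_3 + 1·σ_4 = 6(Δ_3 - Δ_2) = 6
Clamped end conditions give two more equations: 2h_0·σ_0 + h_0·σ_1 = 6(Δ_0 - s'(-1)) = 24 and h_3·σ_3 + 2h_3·σ_4 = 6(s'(3) - Δ_3) = -30.
Forward elimination and back-substitution give σ_0 = 129/7, σ_1 = -90/7, σ_2 = -3, σ_3 = 48/7, σ_4 = -129/7.
On [2, 3], s(x) = 7 - 3/14·(x - 2) + 24/7·(x - 2)² - 59/14·(x - 2)³.
With (x - 2) = 1/2: s(5/2) = 809/112.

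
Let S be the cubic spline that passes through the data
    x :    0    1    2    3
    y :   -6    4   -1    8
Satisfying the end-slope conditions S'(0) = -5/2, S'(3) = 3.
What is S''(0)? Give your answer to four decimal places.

Write M_i for S''(x_i). With h_i = 1, 1, 1 and divided differences Δ_i = 10, -5, 9, the continuity of S' gives the tridiagonal system
  1·M_0 + 4·M_1 + 1·M_2 = 6(Δ_1 - Δ_0) = -90
  1·M_1 + 4·M_2 + 1·M_3 = 6(Δ_2 - Δ_1) = 84
Clamped end conditions give two more equations: 2h_0·M_0 + h_0·M_1 = 6(Δ_0 - S'(0)) = 75 and h_2·M_2 + 2h_2·M_3 = 6(S'(3) - Δ_2) = -36.
Solving the tridiagonal system: M_0 = 928/15, M_1 = -731/15, M_2 = 646/15, M_3 = -593/15.

61.8667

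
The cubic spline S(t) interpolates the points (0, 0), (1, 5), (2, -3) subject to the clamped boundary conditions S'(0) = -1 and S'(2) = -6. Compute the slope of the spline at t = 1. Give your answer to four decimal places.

Put m_i = S'' at the i-th knot. Here h = (1, 1) and Δ = (5, -8), so the interior equations h_(i-1)·m_(i-1) + 2(h_(i-1)+h_i)·m_i + h_i·m_(i+1) = 6(Δ_i − Δ_(i-1)) read
  1·m_0 + 4·m_1 + 1·m_2 = 6(Δ_1 - Δ_0) = -78
Clamped end conditions give two more equations: 2h_0·m_0 + h_0·m_1 = 6(Δ_0 - S'(0)) = 36 and h_1·m_1 + 2h_1·m_2 = 6(S'(2) - Δ_1) = 12.
Forward elimination and back-substitution give m_0 = 35, m_1 = -34, m_2 = 23.
On [1, 2], S'(t) = b_1 + 2c_1·(t - 1) + 3d_1·(t - 1)² with b_1 = Δ_1 - h_1(2m_1 + m_2)/6 = -1/2, c_1 = m_1/2 = -17, d_1 = (m_2 - m_1)/(6h_1) = 19/2. So S'(1) = -1/2.

-0.5000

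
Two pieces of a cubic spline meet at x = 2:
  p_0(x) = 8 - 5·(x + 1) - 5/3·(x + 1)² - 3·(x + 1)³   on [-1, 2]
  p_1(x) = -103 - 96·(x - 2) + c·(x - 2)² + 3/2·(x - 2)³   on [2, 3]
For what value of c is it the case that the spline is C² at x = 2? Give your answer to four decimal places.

p_0''(x) = -10/3 - 18·(x + 1), so p_0''(2) = -172/3. On the right, p_1''(2) = 2c, so c = -86/3.

-28.6667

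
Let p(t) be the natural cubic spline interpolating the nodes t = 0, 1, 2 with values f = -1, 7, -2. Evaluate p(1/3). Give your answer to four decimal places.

Write m_i for p''(x_i). With h_i = 1, 1 and divided differences Δ_i = 8, -9, the continuity of p' gives the tridiagonal system
  1·m_0 + 4·m_1 + 1·m_2 = 6(Δ_1 - Δ_0) = -102
Natural end conditions: m_0 = m_2 = 0.
Solving: m_0 = 0, m_1 = -51/2, m_2 = 0.
On [0, 1], p(t) = -1 + 49/4·t + 0·t² - 17/4·t³.
With t = 1/3: p(1/3) = 79/27.

2.9259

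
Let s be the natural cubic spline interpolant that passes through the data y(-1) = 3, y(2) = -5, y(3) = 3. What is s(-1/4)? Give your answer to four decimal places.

Put m_i = s'' at the i-th knot. Here h = (3, 1) and Δ = (-8/3, 8), so the interior equations h_(i-1)·m_(i-1) + 2(h_(i-1)+h_i)·m_i + h_i·m_(i+1) = 6(Δ_i − Δ_(i-1)) read
  3·m_0 + 8·m_1 + 1·m_2 = 6(Δ_1 - Δ_0) = 64
Natural end conditions: m_0 = m_2 = 0.
Solving: m_0 = 0, m_1 = 8, m_2 = 0.
On [-1, 2], s(x) = 3 - 20/3·(x + 1) + 0·(x + 1)² + 4/9·(x + 1)³.
With (x + 1) = 3/4: s(-1/4) = -29/16.

-1.8125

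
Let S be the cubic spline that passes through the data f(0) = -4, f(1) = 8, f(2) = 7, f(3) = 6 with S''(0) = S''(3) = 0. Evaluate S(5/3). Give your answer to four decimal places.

With M_i denoting the second derivative at x_i, h_i = 1, 1, 1, and Δ_i = (y_(i+1) − y_i)/h_i = 12, -1, -1:
  1·M_0 + 4·M_1 + 1·M_2 = 6(Δ_1 - Δ_0) = -78
  1·M_1 + 4·M_2 + 1·M_3 = 6(Δ_2 - Δ_1) = 0
Natural end conditions: M_0 = M_3 = 0.
Solving: M_0 = 0, M_1 = -104/5, M_2 = 26/5, M_3 = 0.
On [1, 2], S(x) = 8 + 76/15·(x - 1) - 52/5·(x - 1)² + 13/3·(x - 1)³.
With (x - 1) = 2/3: S(5/3) = 3256/405.

8.0395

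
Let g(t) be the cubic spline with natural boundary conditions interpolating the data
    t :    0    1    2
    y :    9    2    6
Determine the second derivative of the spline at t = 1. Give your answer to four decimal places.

With σ_i denoting the second derivative at x_i, h_i = 1, 1, and Δ_i = (y_(i+1) − y_i)/h_i = -7, 4:
  1·σ_0 + 4·σ_1 + 1·σ_2 = 6(Δ_1 - Δ_0) = 66
Natural end conditions: σ_0 = σ_2 = 0.
Solving the tridiagonal system: σ_0 = 0, σ_1 = 33/2, σ_2 = 0.

16.5000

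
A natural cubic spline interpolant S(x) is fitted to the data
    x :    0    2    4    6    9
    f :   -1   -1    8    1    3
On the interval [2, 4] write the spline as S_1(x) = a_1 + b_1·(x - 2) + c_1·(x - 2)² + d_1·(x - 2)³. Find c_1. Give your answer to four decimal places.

2.7394

Put M_i = S'' at the i-th knot. Here h = (2, 2, 2, 3) and Δ = (0, 9/2, -7/2, 2/3), so the interior equations h_(i-1)·M_(i-1) + 2(h_(i-1)+h_i)·M_i + h_i·M_(i+1) = 6(Δ_i − Δ_(i-1)) read
  2·M_0 + 8·M_1 + 2·M_2 = 6(Δ_1 - Δ_0) = 27
  2·M_1 + 8·M_2 + 2·M_3 = 6(Δ_2 - Δ_1) = -48
  2·M_2 + 10·M_3 + 3·M_4 = 6(Δ_3 - Δ_2) = 25
Natural end conditions: M_0 = M_4 = 0.
Forward elimination and back-substitution give M_0 = 0, M_1 = 389/71, M_2 = -1195/142, M_3 = 297/71, M_4 = 0.
On [2, 4], with S_1(x) = a_1 + b_1·(x - 2) + c_1·(x - 2)² + d_1·(x - 2)³: c_1 = M_1/2 = 389/142, d_1 = (M_2 - M_1)/(6h_1) = -1973/1704, b_1 = Δ_1 - h_1(2M_1 + M_2)/6 = 778/213.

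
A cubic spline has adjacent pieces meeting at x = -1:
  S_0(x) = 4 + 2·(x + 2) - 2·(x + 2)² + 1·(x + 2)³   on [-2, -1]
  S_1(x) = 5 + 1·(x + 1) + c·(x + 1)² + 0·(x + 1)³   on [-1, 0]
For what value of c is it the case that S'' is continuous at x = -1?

S_0''(x) = -4 + 6·(x + 2), so S_0''(-1) = 2. On the right, S_1''(-1) = 2c, so c = 1.

1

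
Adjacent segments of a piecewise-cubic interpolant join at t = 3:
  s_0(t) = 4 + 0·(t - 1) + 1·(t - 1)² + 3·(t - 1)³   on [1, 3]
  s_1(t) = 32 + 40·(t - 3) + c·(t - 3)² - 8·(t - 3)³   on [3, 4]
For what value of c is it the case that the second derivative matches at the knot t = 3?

s_0''(t) = 2 + 18·(t - 1), so s_0''(3) = 38. On the right, s_1''(3) = 2c, so c = 19.

19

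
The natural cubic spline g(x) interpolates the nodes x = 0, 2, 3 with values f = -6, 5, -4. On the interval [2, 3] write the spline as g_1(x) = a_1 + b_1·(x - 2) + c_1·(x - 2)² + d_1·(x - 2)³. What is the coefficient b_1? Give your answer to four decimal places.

Write m_i for g''(x_i). With h_i = 2, 1 and divided differences Δ_i = 11/2, -9, the continuity of g' gives the tridiagonal system
  2·m_0 + 6·m_1 + 1·m_2 = 6(Δ_1 - Δ_0) = -87
Natural end conditions: m_0 = m_2 = 0.
Hence m_0 = 0, m_1 = -29/2, m_2 = 0.
On [2, 3], with g_1(x) = a_1 + b_1·(x - 2) + c_1·(x - 2)² + d_1·(x - 2)³: c_1 = m_1/2 = -29/4, d_1 = (m_2 - m_1)/(6h_1) = 29/12, b_1 = Δ_1 - h_1(2m_1 + m_2)/6 = -25/6.

-4.1667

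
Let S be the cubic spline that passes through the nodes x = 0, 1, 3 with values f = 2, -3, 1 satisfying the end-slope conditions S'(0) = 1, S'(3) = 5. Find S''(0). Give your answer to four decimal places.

-23.6667

Put m_i = S'' at the i-th knot. Here h = (1, 2) and Δ = (-5, 2), so the interior equations h_(i-1)·m_(i-1) + 2(h_(i-1)+h_i)·m_i + h_i·m_(i+1) = 6(Δ_i − Δ_(i-1)) read
  1·m_0 + 6·m_1 + 2·m_2 = 6(Δ_1 - Δ_0) = 42
Clamped end conditions give two more equations: 2h_0·m_0 + h_0·m_1 = 6(Δ_0 - S'(0)) = -36 and h_1·m_1 + 2h_1·m_2 = 6(S'(3) - Δ_1) = 18.
Solving: m_0 = -71/3, m_1 = 34/3, m_2 = -7/6.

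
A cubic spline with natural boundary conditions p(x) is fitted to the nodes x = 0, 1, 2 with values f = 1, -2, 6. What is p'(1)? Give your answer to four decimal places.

2.5000

Write m_i for p''(x_i). With h_i = 1, 1 and divided differences Δ_i = -3, 8, the continuity of p' gives the tridiagonal system
  1·m_0 + 4·m_1 + 1·m_2 = 6(Δ_1 - Δ_0) = 66
Natural end conditions: m_0 = m_2 = 0.
Hence m_0 = 0, m_1 = 33/2, m_2 = 0.
On [1, 2], p'(x) = b_1 + 2c_1·(x - 1) + 3d_1·(x - 1)² with b_1 = Δ_1 - h_1(2m_1 + m_2)/6 = 5/2, c_1 = m_1/2 = 33/4, d_1 = (m_2 - m_1)/(6h_1) = -11/4. So p'(1) = 5/2.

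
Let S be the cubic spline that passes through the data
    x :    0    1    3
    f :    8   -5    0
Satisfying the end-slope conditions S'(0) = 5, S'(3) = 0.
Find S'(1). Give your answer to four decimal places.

-13.4167

Let M_i = S''(x_i). Step sizes h_i = 1, 2; slopes of the chords Δ_i = (y_(i+1) - y_i)/h_i = -13, 5/2.
  1·M_0 + 6·M_1 + 2·M_2 = 6(Δ_1 - Δ_0) = 93
Clamped end conditions give two more equations: 2h_0·M_0 + h_0·M_1 = 6(Δ_0 - S'(0)) = -108 and h_1·M_1 + 2h_1·M_2 = 6(S'(3) - Δ_1) = -15.
Hence M_0 = -427/6, M_1 = 103/3, M_2 = -251/12.
On [1, 3], S'(x) = b_1 + 2c_1·(x - 1) + 3d_1·(x - 1)² with b_1 = Δ_1 - h_1(2M_1 + M_2)/6 = -161/12, c_1 = M_1/2 = 103/6, d_1 = (M_2 - M_1)/(6h_1) = -221/48. So S'(1) = -161/12.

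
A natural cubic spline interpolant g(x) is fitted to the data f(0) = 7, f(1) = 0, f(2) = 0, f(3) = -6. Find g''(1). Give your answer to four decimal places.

13.6000

With m_i denoting the second derivative at x_i, h_i = 1, 1, 1, and Δ_i = (y_(i+1) − y_i)/h_i = -7, 0, -6:
  1·m_0 + 4·m_1 + 1·m_2 = 6(Δ_1 - Δ_0) = 42
  1·m_1 + 4·m_2 + 1·m_3 = 6(Δ_2 - Δ_1) = -36
Natural end conditions: m_0 = m_3 = 0.
Forward elimination and back-substitution give m_0 = 0, m_1 = 68/5, m_2 = -62/5, m_3 = 0.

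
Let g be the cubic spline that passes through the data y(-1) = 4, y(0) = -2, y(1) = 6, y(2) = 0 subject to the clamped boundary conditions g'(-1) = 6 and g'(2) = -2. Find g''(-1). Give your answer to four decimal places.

Put σ_i = g'' at the i-th knot. Here h = (1, 1, 1) and Δ = (-6, 8, -6), so the interior equations h_(i-1)·σ_(i-1) + 2(h_(i-1)+h_i)·σ_i + h_i·σ_(i+1) = 6(Δ_i − Δ_(i-1)) read
  1·σ_0 + 4·σ_1 + 1·σ_2 = 6(Δ_1 - Δ_0) = 84
  1·σ_1 + 4·σ_2 + 1·σ_3 = 6(Δ_2 - Δ_1) = -84
Clamped end conditions give two more equations: 2h_0·σ_0 + h_0·σ_1 = 6(Δ_0 - g'(-1)) = -72 and h_2·σ_2 + 2h_2·σ_3 = 6(g'(2) - Δ_2) = 24.
Solving: σ_0 = -884/15, σ_1 = 688/15, σ_2 = -608/15, σ_3 = 484/15.

-58.9333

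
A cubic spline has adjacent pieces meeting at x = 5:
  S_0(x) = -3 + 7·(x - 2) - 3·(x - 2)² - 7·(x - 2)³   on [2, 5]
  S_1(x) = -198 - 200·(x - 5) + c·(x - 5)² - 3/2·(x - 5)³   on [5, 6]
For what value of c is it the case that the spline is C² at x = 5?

-66

S_0''(x) = -6 - 42·(x - 2), so S_0''(5) = -132. On the right, S_1''(5) = 2c, so c = -66.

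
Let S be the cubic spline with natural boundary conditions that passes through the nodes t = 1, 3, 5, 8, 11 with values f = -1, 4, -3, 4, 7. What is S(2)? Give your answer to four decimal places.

Write M_i for S''(x_i). With h_i = 2, 2, 3, 3 and divided differences Δ_i = 5/2, -7/2, 7/3, 1, the continuity of S' gives the tridiagonal system
  2·M_0 + 8·M_1 + 2·M_2 = 6(Δ_1 - Δ_0) = -36
  2·M_1 + 10·M_2 + 3·M_3 = 6(Δ_2 - Δ_1) = 35
  3·M_2 + 12·M_3 + 3·M_4 = 6(Δ_3 - Δ_2) = -8
Natural end conditions: M_0 = M_4 = 0.
Solving: M_0 = 0, M_1 = -407/70, M_2 = 184/35, M_3 = -208/105, M_4 = 0.
On [1, 3], S(t) = -1 + 466/105·(t - 1) + 0·(t - 1)² - 407/840·(t - 1)³.
With (t - 1) = 1: S(2) = 827/280.

2.9536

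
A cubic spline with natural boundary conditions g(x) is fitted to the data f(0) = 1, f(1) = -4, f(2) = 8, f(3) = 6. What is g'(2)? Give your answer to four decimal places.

With m_i denoting the second derivative at x_i, h_i = 1, 1, 1, and Δ_i = (y_(i+1) − y_i)/h_i = -5, 12, -2:
  1·m_0 + 4·m_1 + 1·m_2 = 6(Δ_1 - Δ_0) = 102
  1·m_1 + 4·m_2 + 1·m_3 = 6(Δ_2 - Δ_1) = -84
Natural end conditions: m_0 = m_3 = 0.
Hence m_0 = 0, m_1 = 164/5, m_2 = -146/5, m_3 = 0.
On [2, 3], g'(x) = b_2 + 2c_2·(x - 2) + 3d_2·(x - 2)² with b_2 = Δ_2 - h_2(2m_2 + m_3)/6 = 116/15, c_2 = m_2/2 = -73/5, d_2 = (m_3 - m_2)/(6h_2) = 73/15. So g'(2) = 116/15.

7.7333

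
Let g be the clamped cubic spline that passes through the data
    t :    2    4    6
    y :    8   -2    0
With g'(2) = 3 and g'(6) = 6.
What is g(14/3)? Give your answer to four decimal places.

Write M_i for g''(x_i). With h_i = 2, 2 and divided differences Δ_i = -5, 1, the continuity of g' gives the tridiagonal system
  2·M_0 + 8·M_1 + 2·M_2 = 6(Δ_1 - Δ_0) = 36
Clamped end conditions give two more equations: 2h_0·M_0 + h_0·M_1 = 6(Δ_0 - g'(2)) = -48 and h_1·M_1 + 2h_1·M_2 = 6(g'(6) - Δ_1) = 30.
Forward elimination and back-substitution give M_0 = -63/4, M_1 = 15/2, M_2 = 15/4.
On [4, 6], g(t) = -2 - 21/4·(t - 4) + 15/4·(t - 4)² - 5/16·(t - 4)³.
With (t - 4) = 2/3: g(14/3) = -106/27.

-3.9259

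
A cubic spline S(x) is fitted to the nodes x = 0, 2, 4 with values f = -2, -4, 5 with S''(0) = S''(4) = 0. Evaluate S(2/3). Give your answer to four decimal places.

With σ_i denoting the second derivative at x_i, h_i = 2, 2, and Δ_i = (y_(i+1) − y_i)/h_i = -1, 9/2:
  2·σ_0 + 8·σ_1 + 2·σ_2 = 6(Δ_1 - Δ_0) = 33
Natural end conditions: σ_0 = σ_2 = 0.
Hence σ_0 = 0, σ_1 = 33/8, σ_2 = 0.
On [0, 2], S(x) = -2 - 19/8·x + 0·x² + 11/32·x³.
With x = 2/3: S(2/3) = -94/27.

-3.4815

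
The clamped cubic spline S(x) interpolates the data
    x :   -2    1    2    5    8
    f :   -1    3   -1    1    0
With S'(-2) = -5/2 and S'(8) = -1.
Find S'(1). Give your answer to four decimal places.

Put M_i = S'' at the i-th knot. Here h = (3, 1, 3, 3) and Δ = (4/3, -4, 2/3, -1/3), so the interior equations h_(i-1)·M_(i-1) + 2(h_(i-1)+h_i)·M_i + h_i·M_(i+1) = 6(Δ_i − Δ_(i-1)) read
  3·M_0 + 8·M_1 + 1·M_2 = 6(Δ_1 - Δ_0) = -32
  1·M_1 + 8·M_2 + 3·M_3 = 6(Δ_2 - Δ_1) = 28
  3·M_2 + 12·M_3 + 3·M_4 = 6(Δ_3 - Δ_2) = -6
Clamped end conditions give two more equations: 2h_0·M_0 + h_0·M_1 = 6(Δ_0 - S'(-2)) = 23 and h_3·M_3 + 2h_3·M_4 = 6(S'(8) - Δ_3) = -4.
Hence M_0 = 4817/636, M_1 = -793/106, M_2 = 1087/212, M_3 = -587/318, M_4 = 163/636.
On [1, 2], S'(x) = b_1 + 2c_1·(x - 1) + 3d_1·(x - 1)² with b_1 = Δ_1 - h_1(2M_1 + M_2)/6 = -1001/424, c_1 = M_1/2 = -793/212, d_1 = (M_2 - M_1)/(6h_1) = 891/424. So S'(1) = -1001/424.

-2.3608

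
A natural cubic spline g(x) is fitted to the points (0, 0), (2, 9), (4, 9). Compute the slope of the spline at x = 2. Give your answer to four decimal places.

2.2500

Put m_i = g'' at the i-th knot. Here h = (2, 2) and Δ = (9/2, 0), so the interior equations h_(i-1)·m_(i-1) + 2(h_(i-1)+h_i)·m_i + h_i·m_(i+1) = 6(Δ_i − Δ_(i-1)) read
  2·m_0 + 8·m_1 + 2·m_2 = 6(Δ_1 - Δ_0) = -27
Natural end conditions: m_0 = m_2 = 0.
Solving: m_0 = 0, m_1 = -27/8, m_2 = 0.
On [2, 4], g'(x) = b_1 + 2c_1·(x - 2) + 3d_1·(x - 2)² with b_1 = Δ_1 - h_1(2m_1 + m_2)/6 = 9/4, c_1 = m_1/2 = -27/16, d_1 = (m_2 - m_1)/(6h_1) = 9/32. So g'(2) = 9/4.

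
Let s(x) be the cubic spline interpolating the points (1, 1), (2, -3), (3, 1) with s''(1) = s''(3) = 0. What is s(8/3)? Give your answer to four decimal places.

-0.9259

Write M_i for s''(x_i). With h_i = 1, 1 and divided differences Δ_i = -4, 4, the continuity of s' gives the tridiagonal system
  1·M_0 + 4·M_1 + 1·M_2 = 6(Δ_1 - Δ_0) = 48
Natural end conditions: M_0 = M_2 = 0.
Solving: M_0 = 0, M_1 = 12, M_2 = 0.
On [2, 3], s(x) = -3 + 0·(x - 2) + 6·(x - 2)² - 2·(x - 2)³.
With (x - 2) = 2/3: s(8/3) = -25/27.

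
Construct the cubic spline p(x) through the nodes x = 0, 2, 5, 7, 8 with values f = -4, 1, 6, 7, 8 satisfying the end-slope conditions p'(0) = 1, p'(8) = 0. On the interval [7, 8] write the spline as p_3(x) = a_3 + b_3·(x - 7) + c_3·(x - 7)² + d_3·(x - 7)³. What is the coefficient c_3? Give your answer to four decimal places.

Put M_i = p'' at the i-th knot. Here h = (2, 3, 2, 1) and Δ = (5/2, 5/3, 1/2, 1), so the interior equations h_(i-1)·M_(i-1) + 2(h_(i-1)+h_i)·M_i + h_i·M_(i+1) = 6(Δ_i − Δ_(i-1)) read
  2·M_0 + 10·M_1 + 3·M_2 = 6(Δ_1 - Δ_0) = -5
  3·M_1 + 10·M_2 + 2·M_3 = 6(Δ_2 - Δ_1) = -7
  2·M_2 + 6·M_3 + 1·M_4 = 6(Δ_3 - Δ_2) = 3
Clamped end conditions give two more equations: 2h_0·M_0 + h_0·M_1 = 6(Δ_0 - p'(0)) = 9 and h_3·M_3 + 2h_3·M_4 = 6(p'(8) - Δ_3) = -6.
Hence M_0 = 967/364, M_1 = -74/91, M_2 = -397/546, M_3 = 370/273, M_4 = -1004/273.
On [7, 8], with p_3(x) = a_3 + b_3·(x - 7) + c_3·(x - 7)² + d_3·(x - 7)³: c_3 = M_3/2 = 185/273, d_3 = (M_4 - M_3)/(6h_3) = -229/273, b_3 = Δ_3 - h_3(2M_3 + M_4)/6 = 317/273.

0.6777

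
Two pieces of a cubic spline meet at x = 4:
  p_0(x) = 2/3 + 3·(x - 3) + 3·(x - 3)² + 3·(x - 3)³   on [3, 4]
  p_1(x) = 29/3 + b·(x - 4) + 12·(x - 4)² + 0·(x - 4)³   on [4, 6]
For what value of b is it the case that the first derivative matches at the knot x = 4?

p_0'(x) = 3 + 6·(x - 3) + 9·(x - 3)², so p_0'(4) = 18. On the right, p_1'(4) = b, so b = 18.

18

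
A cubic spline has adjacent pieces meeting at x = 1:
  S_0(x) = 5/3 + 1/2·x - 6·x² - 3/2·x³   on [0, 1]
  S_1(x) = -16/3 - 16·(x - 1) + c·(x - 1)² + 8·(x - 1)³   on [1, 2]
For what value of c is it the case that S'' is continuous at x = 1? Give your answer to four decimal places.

-10.5000

S_0''(x) = -12 - 9·x, so S_0''(1) = -21. On the right, S_1''(1) = 2c, so c = -21/2.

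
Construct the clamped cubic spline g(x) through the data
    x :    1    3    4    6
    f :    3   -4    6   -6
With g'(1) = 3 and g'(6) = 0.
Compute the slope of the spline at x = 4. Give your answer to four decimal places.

4.9688

With m_i denoting the second derivative at x_i, h_i = 2, 1, 2, and Δ_i = (y_(i+1) − y_i)/h_i = -7/2, 10, -6:
  2·m_0 + 6·m_1 + 1·m_2 = 6(Δ_1 - Δ_0) = 81
  1·m_1 + 6·m_2 + 2·m_3 = 6(Δ_2 - Δ_1) = -96
Clamped end conditions give two more equations: 2h_0·m_0 + h_0·m_1 = 6(Δ_0 - g'(1)) = -39 and h_2·m_2 + 2h_2·m_3 = 6(g'(6) - Δ_2) = 36.
Solving: m_0 = -723/32, m_1 = 411/16, m_2 = -447/16, m_3 = 735/32.
On [4, 6], g'(x) = b_2 + 2c_2·(x - 4) + 3d_2·(x - 4)² with b_2 = Δ_2 - h_2(2m_2 + m_3)/6 = 159/32, c_2 = m_2/2 = -447/32, d_2 = (m_3 - m_2)/(6h_2) = 543/128. So g'(4) = 159/32.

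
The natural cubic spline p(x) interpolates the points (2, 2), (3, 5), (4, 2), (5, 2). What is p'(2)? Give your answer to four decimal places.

Put M_i = p'' at the i-th knot. Here h = (1, 1, 1) and Δ = (3, -3, 0), so the interior equations h_(i-1)·M_(i-1) + 2(h_(i-1)+h_i)·M_i + h_i·M_(i+1) = 6(Δ_i − Δ_(i-1)) read
  1·M_0 + 4·M_1 + 1·M_2 = 6(Δ_1 - Δ_0) = -36
  1·M_1 + 4·M_2 + 1·M_3 = 6(Δ_2 - Δ_1) = 18
Natural end conditions: M_0 = M_3 = 0.
Solving: M_0 = 0, M_1 = -54/5, M_2 = 36/5, M_3 = 0.
On [2, 3], p'(x) = b_0 + 2c_0·(x - 2) + 3d_0·(x - 2)² with b_0 = Δ_0 - h_0(2M_0 + M_1)/6 = 24/5, c_0 = M_0/2 = 0, d_0 = (M_1 - M_0)/(6h_0) = -9/5. So p'(2) = 24/5.

4.8000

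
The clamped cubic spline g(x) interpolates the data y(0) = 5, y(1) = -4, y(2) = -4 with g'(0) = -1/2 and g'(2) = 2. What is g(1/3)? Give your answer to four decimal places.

With m_i denoting the second derivative at x_i, h_i = 1, 1, and Δ_i = (y_(i+1) − y_i)/h_i = -9, 0:
  1·m_0 + 4·m_1 + 1·m_2 = 6(Δ_1 - Δ_0) = 54
Clamped end conditions give two more equations: 2h_0·m_0 + h_0·m_1 = 6(Δ_0 - g'(0)) = -51 and h_1·m_1 + 2h_1·m_2 = 6(g'(2) - Δ_1) = 12.
Forward elimination and back-substitution give m_0 = -151/4, m_1 = 49/2, m_2 = -25/4.
On [0, 1], g(x) = 5 - 1/2·x - 151/8·x² + 83/8·x³.
With x = 1/3: g(1/3) = 337/108.

3.1204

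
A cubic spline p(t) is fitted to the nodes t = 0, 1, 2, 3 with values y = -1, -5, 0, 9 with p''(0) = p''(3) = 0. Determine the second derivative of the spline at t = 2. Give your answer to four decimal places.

2.8000

With M_i denoting the second derivative at x_i, h_i = 1, 1, 1, and Δ_i = (y_(i+1) − y_i)/h_i = -4, 5, 9:
  1·M_0 + 4·M_1 + 1·M_2 = 6(Δ_1 - Δ_0) = 54
  1·M_1 + 4·M_2 + 1·M_3 = 6(Δ_2 - Δ_1) = 24
Natural end conditions: M_0 = M_3 = 0.
Solving: M_0 = 0, M_1 = 64/5, M_2 = 14/5, M_3 = 0.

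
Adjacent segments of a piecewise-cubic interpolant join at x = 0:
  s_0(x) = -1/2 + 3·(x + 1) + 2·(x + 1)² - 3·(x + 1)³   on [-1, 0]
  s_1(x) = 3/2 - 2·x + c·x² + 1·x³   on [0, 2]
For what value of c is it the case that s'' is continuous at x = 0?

s_0''(x) = 4 - 18·(x + 1), so s_0''(0) = -14. On the right, s_1''(0) = 2c, so c = -7.

-7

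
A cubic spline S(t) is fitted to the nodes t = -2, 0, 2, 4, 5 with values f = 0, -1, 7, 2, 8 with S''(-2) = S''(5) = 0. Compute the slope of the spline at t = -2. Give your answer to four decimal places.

-2.3902

With M_i denoting the second derivative at x_i, h_i = 2, 2, 2, 1, and Δ_i = (y_(i+1) − y_i)/h_i = -1/2, 4, -5/2, 6:
  2·M_0 + 8·M_1 + 2·M_2 = 6(Δ_1 - Δ_0) = 27
  2·M_1 + 8·M_2 + 2·M_3 = 6(Δ_2 - Δ_1) = -39
  2·M_2 + 6·M_3 + 1·M_4 = 6(Δ_3 - Δ_2) = 51
Natural end conditions: M_0 = M_4 = 0.
Forward elimination and back-substitution give M_0 = 0, M_1 = 465/82, M_2 = -753/82, M_3 = 474/41, M_4 = 0.
On [-2, 0], S'(t) = b_0 + 2c_0·(t + 2) + 3d_0·(t + 2)² with b_0 = Δ_0 - h_0(2M_0 + M_1)/6 = -98/41, c_0 = M_0/2 = 0, d_0 = (M_1 - M_0)/(6h_0) = 155/328. So S'(-2) = -98/41.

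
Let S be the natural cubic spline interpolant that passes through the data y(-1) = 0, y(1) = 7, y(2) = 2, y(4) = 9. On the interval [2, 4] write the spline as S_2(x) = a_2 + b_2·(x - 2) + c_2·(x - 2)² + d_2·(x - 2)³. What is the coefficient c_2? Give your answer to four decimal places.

With M_i denoting the second derivative at x_i, h_i = 2, 1, 2, and Δ_i = (y_(i+1) − y_i)/h_i = 7/2, -5, 7/2:
  2·M_0 + 6·M_1 + 1·M_2 = 6(Δ_1 - Δ_0) = -51
  1·M_1 + 6·M_2 + 2·M_3 = 6(Δ_2 - Δ_1) = 51
Natural end conditions: M_0 = M_3 = 0.
Hence M_0 = 0, M_1 = -51/5, M_2 = 51/5, M_3 = 0.
On [2, 4], with S_2(x) = a_2 + b_2·(x - 2) + c_2·(x - 2)² + d_2·(x - 2)³: c_2 = M_2/2 = 51/10, d_2 = (M_3 - M_2)/(6h_2) = -17/20, b_2 = Δ_2 - h_2(2M_2 + M_3)/6 = -33/10.

5.1000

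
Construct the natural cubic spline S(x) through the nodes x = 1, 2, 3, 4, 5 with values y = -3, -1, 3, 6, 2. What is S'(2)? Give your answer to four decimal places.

2.9643

Let m_i = S''(x_i). Step sizes h_i = 1, 1, 1, 1; slopes of the chords Δ_i = (y_(i+1) - y_i)/h_i = 2, 4, 3, -4.
  1·m_0 + 4·m_1 + 1·m_2 = 6(Δ_1 - Δ_0) = 12
  1·m_1 + 4·m_2 + 1·m_3 = 6(Δ_2 - Δ_1) = -6
  1·m_2 + 4·m_3 + 1·m_4 = 6(Δ_3 - Δ_2) = -42
Natural end conditions: m_0 = m_4 = 0.
Solving the tridiagonal system: m_0 = 0, m_1 = 81/28, m_2 = 3/7, m_3 = -297/28, m_4 = 0.
On [2, 3], S'(x) = b_1 + 2c_1·(x - 2) + 3d_1·(x - 2)² with b_1 = Δ_1 - h_1(2m_1 + m_2)/6 = 83/28, c_1 = m_1/2 = 81/56, d_1 = (m_2 - m_1)/(6h_1) = -23/56. So S'(2) = 83/28.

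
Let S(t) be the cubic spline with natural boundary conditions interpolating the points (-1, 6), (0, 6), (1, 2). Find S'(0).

With σ_i denoting the second derivative at x_i, h_i = 1, 1, and Δ_i = (y_(i+1) − y_i)/h_i = 0, -4:
  1·σ_0 + 4·σ_1 + 1·σ_2 = 6(Δ_1 - Δ_0) = -24
Natural end conditions: σ_0 = σ_2 = 0.
Forward elimination and back-substitution give σ_0 = 0, σ_1 = -6, σ_2 = 0.
On [0, 1], S'(t) = b_1 + 2c_1·t + 3d_1·t² with b_1 = Δ_1 - h_1(2σ_1 + σ_2)/6 = -2, c_1 = σ_1/2 = -3, d_1 = (σ_2 - σ_1)/(6h_1) = 1. So S'(0) = -2.

-2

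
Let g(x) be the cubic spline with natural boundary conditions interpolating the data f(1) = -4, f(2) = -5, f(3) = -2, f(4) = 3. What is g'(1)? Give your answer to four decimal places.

-1.9333

With M_i denoting the second derivative at x_i, h_i = 1, 1, 1, and Δ_i = (y_(i+1) − y_i)/h_i = -1, 3, 5:
  1·M_0 + 4·M_1 + 1·M_2 = 6(Δ_1 - Δ_0) = 24
  1·M_1 + 4·M_2 + 1·M_3 = 6(Δ_2 - Δ_1) = 12
Natural end conditions: M_0 = M_3 = 0.
Forward elimination and back-substitution give M_0 = 0, M_1 = 28/5, M_2 = 8/5, M_3 = 0.
On [1, 2], g'(x) = b_0 + 2c_0·(x - 1) + 3d_0·(x - 1)² with b_0 = Δ_0 - h_0(2M_0 + M_1)/6 = -29/15, c_0 = M_0/2 = 0, d_0 = (M_1 - M_0)/(6h_0) = 14/15. So g'(1) = -29/15.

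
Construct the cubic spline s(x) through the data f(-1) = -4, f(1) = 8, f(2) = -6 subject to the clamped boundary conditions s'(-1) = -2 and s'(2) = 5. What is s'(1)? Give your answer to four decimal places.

Put σ_i = s'' at the i-th knot. Here h = (2, 1) and Δ = (6, -14), so the interior equations h_(i-1)·σ_(i-1) + 2(h_(i-1)+h_i)·σ_i + h_i·σ_(i+1) = 6(Δ_i − Δ_(i-1)) read
  2·σ_0 + 6·σ_1 + 1·σ_2 = 6(Δ_1 - Δ_0) = -120
Clamped end conditions give two more equations: 2h_0·σ_0 + h_0·σ_1 = 6(Δ_0 - s'(-1)) = 48 and h_1·σ_1 + 2h_1·σ_2 = 6(s'(2) - Δ_1) = 114.
Forward elimination and back-substitution give σ_0 = 103/3, σ_1 = -134/3, σ_2 = 238/3.
On [1, 2], s'(x) = b_1 + 2c_1·(x - 1) + 3d_1·(x - 1)² with b_1 = Δ_1 - h_1(2σ_1 + σ_2)/6 = -37/3, c_1 = σ_1/2 = -67/3, d_1 = (σ_2 - σ_1)/(6h_1) = 62/3. So s'(1) = -37/3.

-12.3333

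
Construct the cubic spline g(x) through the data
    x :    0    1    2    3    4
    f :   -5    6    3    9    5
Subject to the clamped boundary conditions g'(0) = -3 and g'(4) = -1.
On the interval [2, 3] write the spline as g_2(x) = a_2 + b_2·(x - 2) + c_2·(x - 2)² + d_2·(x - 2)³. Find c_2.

Let M_i = g''(x_i). Step sizes h_i = 1, 1, 1, 1; slopes of the chords Δ_i = (y_(i+1) - y_i)/h_i = 11, -3, 6, -4.
  1·M_0 + 4·M_1 + 1·M_2 = 6(Δ_1 - Δ_0) = -84
  1·M_1 + 4·M_2 + 1·M_3 = 6(Δ_2 - Δ_1) = 54
  1·M_2 + 4·M_3 + 1·M_4 = 6(Δ_3 - Δ_2) = -60
Clamped end conditions give two more equations: 2h_0·M_0 + h_0·M_1 = 6(Δ_0 - g'(0)) = 84 and h_3·M_3 + 2h_3·M_4 = 6(g'(4) - Δ_3) = 18.
Solving: M_0 = 452/7, M_1 = -316/7, M_2 = 32, M_3 = -202/7, M_4 = 164/7.
On [2, 3], with g_2(x) = a_2 + b_2·(x - 2) + c_2·(x - 2)² + d_2·(x - 2)³: c_2 = M_2/2 = 16, d_2 = (M_3 - M_2)/(6h_2) = -71/7, b_2 = Δ_2 - h_2(2M_2 + M_3)/6 = 1/7.

16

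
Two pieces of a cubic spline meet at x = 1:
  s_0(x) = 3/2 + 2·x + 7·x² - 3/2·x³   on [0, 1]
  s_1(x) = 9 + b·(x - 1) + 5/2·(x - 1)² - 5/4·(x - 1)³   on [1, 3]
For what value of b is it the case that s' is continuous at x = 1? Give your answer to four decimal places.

11.5000

s_0'(x) = 2 + 14·x - 9/2·x², so s_0'(1) = 23/2. On the right, s_1'(1) = b, so b = 23/2.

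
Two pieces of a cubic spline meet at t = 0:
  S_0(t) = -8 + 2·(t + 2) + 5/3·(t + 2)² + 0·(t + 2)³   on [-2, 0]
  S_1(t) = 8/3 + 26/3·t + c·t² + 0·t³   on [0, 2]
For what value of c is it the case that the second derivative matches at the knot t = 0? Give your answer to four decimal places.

S_0''(t) = 10/3 + 0·(t + 2), so S_0''(0) = 10/3. On the right, S_1''(0) = 2c, so c = 5/3.

1.6667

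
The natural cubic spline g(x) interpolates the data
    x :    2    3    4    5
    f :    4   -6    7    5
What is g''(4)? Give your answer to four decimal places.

Write M_i for g''(x_i). With h_i = 1, 1, 1 and divided differences Δ_i = -10, 13, -2, the continuity of g' gives the tridiagonal system
  1·M_0 + 4·M_1 + 1·M_2 = 6(Δ_1 - Δ_0) = 138
  1·M_1 + 4·M_2 + 1·M_3 = 6(Δ_2 - Δ_1) = -90
Natural end conditions: M_0 = M_3 = 0.
Solving the tridiagonal system: M_0 = 0, M_1 = 214/5, M_2 = -166/5, M_3 = 0.

-33.2000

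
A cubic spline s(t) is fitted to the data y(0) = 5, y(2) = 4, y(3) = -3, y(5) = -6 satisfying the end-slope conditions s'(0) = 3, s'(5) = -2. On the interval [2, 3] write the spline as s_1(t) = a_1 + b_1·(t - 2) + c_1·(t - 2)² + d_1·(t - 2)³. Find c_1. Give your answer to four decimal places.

Let m_i = s''(x_i). Step sizes h_i = 2, 1, 2; slopes of the chords Δ_i = (y_(i+1) - y_i)/h_i = -1/2, -7, -3/2.
  2·m_0 + 6·m_1 + 1·m_2 = 6(Δ_1 - Δ_0) = -39
  1·m_1 + 6·m_2 + 2·m_3 = 6(Δ_2 - Δ_1) = 33
Clamped end conditions give two more equations: 2h_0·m_0 + h_0·m_1 = 6(Δ_0 - s'(0)) = -21 and h_2·m_2 + 2h_2·m_3 = 6(s'(5) - Δ_2) = -3.
Solving the tridiagonal system: m_0 = -25/16, m_1 = -59/8, m_2 = 67/8, m_3 = -79/16.
On [2, 3], with s_1(t) = a_1 + b_1·(t - 2) + c_1·(t - 2)² + d_1·(t - 2)³: c_1 = m_1/2 = -59/16, d_1 = (m_2 - m_1)/(6h_1) = 21/8, b_1 = Δ_1 - h_1(2m_1 + m_2)/6 = -95/16.

-3.6875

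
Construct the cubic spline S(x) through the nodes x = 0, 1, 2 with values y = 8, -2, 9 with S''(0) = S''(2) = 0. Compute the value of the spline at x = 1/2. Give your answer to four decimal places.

Let M_i = S''(x_i). Step sizes h_i = 1, 1; slopes of the chords Δ_i = (y_(i+1) - y_i)/h_i = -10, 11.
  1·M_0 + 4·M_1 + 1·M_2 = 6(Δ_1 - Δ_0) = 126
Natural end conditions: M_0 = M_2 = 0.
Solving the tridiagonal system: M_0 = 0, M_1 = 63/2, M_2 = 0.
On [0, 1], S(x) = 8 - 61/4·x + 0·x² + 21/4·x³.
With x = 1/2: S(1/2) = 33/32.

1.0313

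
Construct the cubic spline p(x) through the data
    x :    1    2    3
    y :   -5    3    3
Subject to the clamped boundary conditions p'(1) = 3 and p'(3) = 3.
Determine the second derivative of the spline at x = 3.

21

Write M_i for p''(x_i). With h_i = 1, 1 and divided differences Δ_i = 8, 0, the continuity of p' gives the tridiagonal system
  1·M_0 + 4·M_1 + 1·M_2 = 6(Δ_1 - Δ_0) = -48
Clamped end conditions give two more equations: 2h_0·M_0 + h_0·M_1 = 6(Δ_0 - p'(1)) = 30 and h_1·M_1 + 2h_1·M_2 = 6(p'(3) - Δ_1) = 18.
Solving: M_0 = 27, M_1 = -24, M_2 = 21.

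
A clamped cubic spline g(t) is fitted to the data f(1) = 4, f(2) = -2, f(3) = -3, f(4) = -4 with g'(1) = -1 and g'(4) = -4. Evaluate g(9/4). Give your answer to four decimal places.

Write σ_i for g''(x_i). With h_i = 1, 1, 1 and divided differences Δ_i = -6, -1, -1, the continuity of g' gives the tridiagonal system
  1·σ_0 + 4·σ_1 + 1·σ_2 = 6(Δ_1 - Δ_0) = 30
  1·σ_1 + 4·σ_2 + 1·σ_3 = 6(Δ_2 - Δ_1) = 0
Clamped end conditions give two more equations: 2h_0·σ_0 + h_0·σ_1 = 6(Δ_0 - g'(1)) = -30 and h_2·σ_2 + 2h_2·σ_3 = 6(g'(4) - Δ_2) = -18.
Forward elimination and back-substitution give σ_0 = -108/5, σ_1 = 66/5, σ_2 = -6/5, σ_3 = -42/5.
On [2, 3], g(t) = -2 - 26/5·(t - 2) + 33/5·(t - 2)² - 12/5·(t - 2)³.
With (t - 2) = 1/4: g(9/4) = -117/40.

-2.9250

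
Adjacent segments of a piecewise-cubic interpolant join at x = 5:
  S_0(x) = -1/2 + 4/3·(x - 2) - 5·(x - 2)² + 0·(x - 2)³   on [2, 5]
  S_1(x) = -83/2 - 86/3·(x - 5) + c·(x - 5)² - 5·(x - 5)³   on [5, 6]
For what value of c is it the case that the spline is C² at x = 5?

S_0''(x) = -10 + 0·(x - 2), so S_0''(5) = -10. On the right, S_1''(5) = 2c, so c = -5.

-5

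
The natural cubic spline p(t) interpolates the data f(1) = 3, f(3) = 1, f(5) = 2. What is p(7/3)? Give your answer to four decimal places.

1.3889

Let σ_i = p''(x_i). Step sizes h_i = 2, 2; slopes of the chords Δ_i = (y_(i+1) - y_i)/h_i = -1, 1/2.
  2·σ_0 + 8·σ_1 + 2·σ_2 = 6(Δ_1 - Δ_0) = 9
Natural end conditions: σ_0 = σ_2 = 0.
Solving the tridiagonal system: σ_0 = 0, σ_1 = 9/8, σ_2 = 0.
On [1, 3], p(t) = 3 - 11/8·(t - 1) + 0·(t - 1)² + 3/32·(t - 1)³.
With (t - 1) = 4/3: p(7/3) = 25/18.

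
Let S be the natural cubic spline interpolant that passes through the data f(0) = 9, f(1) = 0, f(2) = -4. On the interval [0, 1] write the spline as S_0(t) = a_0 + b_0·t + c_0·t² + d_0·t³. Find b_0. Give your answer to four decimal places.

-10.2500

Put m_i = S'' at the i-th knot. Here h = (1, 1) and Δ = (-9, -4), so the interior equations h_(i-1)·m_(i-1) + 2(h_(i-1)+h_i)·m_i + h_i·m_(i+1) = 6(Δ_i − Δ_(i-1)) read
  1·m_0 + 4·m_1 + 1·m_2 = 6(Δ_1 - Δ_0) = 30
Natural end conditions: m_0 = m_2 = 0.
Hence m_0 = 0, m_1 = 15/2, m_2 = 0.
On [0, 1], with S_0(t) = a_0 + b_0·t + c_0·t² + d_0·t³: c_0 = m_0/2 = 0, d_0 = (m_1 - m_0)/(6h_0) = 5/4, b_0 = Δ_0 - h_0(2m_0 + m_1)/6 = -41/4.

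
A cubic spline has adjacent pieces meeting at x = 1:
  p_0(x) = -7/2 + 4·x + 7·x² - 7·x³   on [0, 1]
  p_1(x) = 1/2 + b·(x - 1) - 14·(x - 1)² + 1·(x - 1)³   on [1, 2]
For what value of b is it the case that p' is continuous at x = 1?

-3

p_0'(x) = 4 + 14·x - 21·x², so p_0'(1) = -3. On the right, p_1'(1) = b, so b = -3.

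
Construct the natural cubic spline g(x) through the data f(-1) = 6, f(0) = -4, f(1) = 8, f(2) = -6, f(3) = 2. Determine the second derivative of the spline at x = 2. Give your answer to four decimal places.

48.8571

With M_i denoting the second derivative at x_i, h_i = 1, 1, 1, 1, and Δ_i = (y_(i+1) − y_i)/h_i = -10, 12, -14, 8:
  1·M_0 + 4·M_1 + 1·M_2 = 6(Δ_1 - Δ_0) = 132
  1·M_1 + 4·M_2 + 1·M_3 = 6(Δ_2 - Δ_1) = -156
  1·M_2 + 4·M_3 + 1·M_4 = 6(Δ_3 - Δ_2) = 132
Natural end conditions: M_0 = M_4 = 0.
Hence M_0 = 0, M_1 = 342/7, M_2 = -444/7, M_3 = 342/7, M_4 = 0.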